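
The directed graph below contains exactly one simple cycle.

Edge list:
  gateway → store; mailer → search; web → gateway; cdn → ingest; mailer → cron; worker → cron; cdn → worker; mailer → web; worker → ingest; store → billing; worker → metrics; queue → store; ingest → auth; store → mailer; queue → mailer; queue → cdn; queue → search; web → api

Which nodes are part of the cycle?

DFS with gray/black marking from store:
store gray
  billing gray
  billing black
  mailer gray
    search gray
    search black
    web gray
      gateway gray
        gateway→store: store is gray → back edge
Back edge closes the cycle store → mailer → web → gateway → store; its vertices are {web, store, mailer, gateway}.

web, store, mailer, gateway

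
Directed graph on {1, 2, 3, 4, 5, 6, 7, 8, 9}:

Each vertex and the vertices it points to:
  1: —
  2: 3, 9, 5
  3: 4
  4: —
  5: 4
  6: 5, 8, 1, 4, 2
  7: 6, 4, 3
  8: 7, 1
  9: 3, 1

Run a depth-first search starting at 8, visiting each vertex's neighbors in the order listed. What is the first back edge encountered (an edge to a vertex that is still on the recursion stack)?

DFS from 8 (visiting each vertex's neighbors in the order listed); mark gray on enter, black on exit:
8 gray
  7 gray
    6 gray
      5 gray
        4 gray
        4 black
      5 black
      6→8: 8 is gray → back edge
First back edge: 6 → 8.

6→8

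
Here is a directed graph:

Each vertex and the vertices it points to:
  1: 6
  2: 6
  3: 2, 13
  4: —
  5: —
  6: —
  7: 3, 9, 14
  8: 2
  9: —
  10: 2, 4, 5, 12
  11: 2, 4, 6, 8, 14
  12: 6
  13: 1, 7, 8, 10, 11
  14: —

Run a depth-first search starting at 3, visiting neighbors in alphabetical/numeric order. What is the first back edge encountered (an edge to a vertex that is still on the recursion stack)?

7→3

DFS from 3 (visiting neighbors in alphabetical/numeric order); mark gray on enter, black on exit:
3 gray
  2 gray
    6 gray
    6 black
  2 black
  13 gray
    1 gray
      1→6: 6 black — skip
    1 black
    7 gray
      7→3: 3 is gray → back edge
First back edge: 7 → 3.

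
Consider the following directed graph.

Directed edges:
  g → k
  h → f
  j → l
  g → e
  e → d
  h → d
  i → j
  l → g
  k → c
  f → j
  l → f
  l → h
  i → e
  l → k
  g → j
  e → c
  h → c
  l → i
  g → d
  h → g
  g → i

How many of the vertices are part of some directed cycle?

6

A vertex is on a directed cycle iff it belongs to a strongly connected component of size ≥ 2 (or has a self-loop).
The vertices on cycles are {f, g, h, i, j, l} — 6 in total.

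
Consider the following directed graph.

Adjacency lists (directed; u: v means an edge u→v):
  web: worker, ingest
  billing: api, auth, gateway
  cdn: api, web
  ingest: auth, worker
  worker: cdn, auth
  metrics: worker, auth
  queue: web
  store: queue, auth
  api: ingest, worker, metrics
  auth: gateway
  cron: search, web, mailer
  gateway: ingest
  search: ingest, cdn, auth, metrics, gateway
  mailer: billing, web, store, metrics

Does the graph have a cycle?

Yes

DFS with white/gray/black marking, starting from cdn:
cdn gray
  api gray
    ingest gray
      auth gray
        gateway gray
          gateway→ingest: ingest is gray → back edge
Back edge found, so a cycle exists: ingest → auth → gateway → ingest.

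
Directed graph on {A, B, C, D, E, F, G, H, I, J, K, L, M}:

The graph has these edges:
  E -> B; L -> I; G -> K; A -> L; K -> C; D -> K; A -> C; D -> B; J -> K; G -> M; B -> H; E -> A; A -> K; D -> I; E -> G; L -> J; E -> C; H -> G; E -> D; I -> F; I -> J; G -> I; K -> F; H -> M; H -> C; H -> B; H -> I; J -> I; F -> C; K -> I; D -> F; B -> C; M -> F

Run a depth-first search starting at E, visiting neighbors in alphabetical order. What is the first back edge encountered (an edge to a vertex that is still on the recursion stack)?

J→I

DFS from E (visiting neighbors in alphabetical order); mark gray on enter, black on exit:
E gray
  A gray
    C gray
    C black
    K gray
      K→C: C black — skip
      F gray
        F→C: C black — skip
      F black
      I gray
        I→F: F black — skip
        J gray
          J→I: I is gray → back edge
First back edge: J → I.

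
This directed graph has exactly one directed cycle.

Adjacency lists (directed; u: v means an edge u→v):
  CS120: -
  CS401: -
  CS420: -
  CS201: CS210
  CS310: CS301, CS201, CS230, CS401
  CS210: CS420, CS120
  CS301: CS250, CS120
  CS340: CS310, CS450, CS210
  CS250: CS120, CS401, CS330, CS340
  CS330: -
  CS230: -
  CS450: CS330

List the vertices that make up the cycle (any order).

CS250, CS301, CS310, CS340

DFS with gray/black marking from CS340:
CS340 gray
  CS310 gray
    CS301 gray
      CS250 gray
        CS120 gray
        CS120 black
        CS401 gray
        CS401 black
        CS330 gray
        CS330 black
        CS250→CS340: CS340 is gray → back edge
Back edge closes the cycle CS340 → CS310 → CS301 → CS250 → CS340; its vertices are {CS250, CS301, CS310, CS340}.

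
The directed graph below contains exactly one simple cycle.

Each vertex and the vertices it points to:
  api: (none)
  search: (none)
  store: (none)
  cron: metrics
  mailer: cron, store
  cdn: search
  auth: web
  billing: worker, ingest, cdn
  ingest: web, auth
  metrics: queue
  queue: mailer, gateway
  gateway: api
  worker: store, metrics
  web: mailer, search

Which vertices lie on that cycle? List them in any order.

DFS with gray/black marking from metrics:
metrics gray
  queue gray
    mailer gray
      cron gray
        cron→metrics: metrics is gray → back edge
Back edge closes the cycle metrics → queue → mailer → cron → metrics; its vertices are {cron, queue, mailer, metrics}.

cron, queue, mailer, metrics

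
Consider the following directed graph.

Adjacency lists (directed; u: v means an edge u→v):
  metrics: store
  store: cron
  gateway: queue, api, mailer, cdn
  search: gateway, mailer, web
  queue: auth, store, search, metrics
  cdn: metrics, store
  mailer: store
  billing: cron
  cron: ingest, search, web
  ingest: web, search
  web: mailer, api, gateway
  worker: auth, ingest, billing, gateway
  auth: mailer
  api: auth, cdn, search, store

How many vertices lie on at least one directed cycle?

12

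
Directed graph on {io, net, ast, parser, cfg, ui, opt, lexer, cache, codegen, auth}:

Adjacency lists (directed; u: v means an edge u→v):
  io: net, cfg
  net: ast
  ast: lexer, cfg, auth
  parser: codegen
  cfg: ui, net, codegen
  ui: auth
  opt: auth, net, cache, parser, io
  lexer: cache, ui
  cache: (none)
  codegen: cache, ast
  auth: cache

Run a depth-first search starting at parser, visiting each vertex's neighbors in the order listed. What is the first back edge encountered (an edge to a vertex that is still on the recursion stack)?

net->ast

DFS from parser (visiting each vertex's neighbors in the order listed); mark gray on enter, black on exit:
parser gray
  codegen gray
    cache gray
    cache black
    ast gray
      lexer gray
        lexer→cache: cache black — skip
        ui gray
          auth gray
            auth→cache: cache black — skip
          auth black
        ui black
      lexer black
      cfg gray
        cfg→ui: ui black — skip
        net gray
          net→ast: ast is gray → back edge
First back edge: net → ast.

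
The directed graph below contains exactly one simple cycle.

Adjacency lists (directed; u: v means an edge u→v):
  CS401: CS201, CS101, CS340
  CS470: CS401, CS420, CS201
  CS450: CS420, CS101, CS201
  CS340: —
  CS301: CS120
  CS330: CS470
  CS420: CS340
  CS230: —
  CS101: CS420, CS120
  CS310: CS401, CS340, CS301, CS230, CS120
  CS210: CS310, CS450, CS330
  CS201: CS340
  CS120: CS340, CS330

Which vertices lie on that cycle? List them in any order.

CS101, CS120, CS330, CS401, CS470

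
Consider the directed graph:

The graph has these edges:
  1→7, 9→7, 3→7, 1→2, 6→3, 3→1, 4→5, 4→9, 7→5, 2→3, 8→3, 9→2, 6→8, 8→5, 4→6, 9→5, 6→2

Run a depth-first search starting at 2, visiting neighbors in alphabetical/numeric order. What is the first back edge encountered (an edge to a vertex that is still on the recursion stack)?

1→2

DFS from 2 (visiting neighbors in alphabetical/numeric order); mark gray on enter, black on exit:
2 gray
  3 gray
    1 gray
      1→2: 2 is gray → back edge
First back edge: 1 → 2.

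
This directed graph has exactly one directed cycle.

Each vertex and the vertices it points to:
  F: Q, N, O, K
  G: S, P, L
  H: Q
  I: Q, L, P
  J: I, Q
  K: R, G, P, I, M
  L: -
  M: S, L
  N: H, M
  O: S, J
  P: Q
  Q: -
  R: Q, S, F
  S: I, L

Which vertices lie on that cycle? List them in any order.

F, K, R

DFS with gray/black marking from F:
F gray
  Q gray
  Q black
  N gray
    H gray
      H→Q: Q black — skip
    H black
    M gray
      S gray
        I gray
          I→Q: Q black — skip
          L gray
          L black
          P gray
            P→Q: Q black — skip
          P black
        I black
        S→L: L black — skip
      S black
      M→L: L black — skip
    M black
  N black
  O gray
    O→S: S black — skip
    J gray
      J→I: I black — skip
      J→Q: Q black — skip
    J black
  O black
  K gray
    R gray
      R→Q: Q black — skip
      R→S: S black — skip
      R→F: F is gray → back edge
Back edge closes the cycle F → K → R → F; its vertices are {F, K, R}.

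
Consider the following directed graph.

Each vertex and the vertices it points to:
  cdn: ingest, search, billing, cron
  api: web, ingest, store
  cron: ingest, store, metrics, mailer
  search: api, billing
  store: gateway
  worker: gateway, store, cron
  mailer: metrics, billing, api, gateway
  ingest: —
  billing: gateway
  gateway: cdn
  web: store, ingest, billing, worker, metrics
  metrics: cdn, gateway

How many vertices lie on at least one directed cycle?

11

A vertex is on a directed cycle iff it belongs to a strongly connected component of size ≥ 2 (or has a self-loop).
The vertices on cycles are {api, cdn, web, cron, store, mailer, search, worker, billing, gateway, metrics} — 11 in total.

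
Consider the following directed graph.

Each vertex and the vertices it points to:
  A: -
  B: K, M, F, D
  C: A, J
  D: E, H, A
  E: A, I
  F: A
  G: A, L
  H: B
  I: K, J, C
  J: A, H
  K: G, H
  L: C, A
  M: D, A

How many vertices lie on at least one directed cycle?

A vertex is on a directed cycle iff it belongs to a strongly connected component of size ≥ 2 (or has a self-loop).
The vertices on cycles are {B, C, D, E, G, H, I, J, K, L, M} — 11 in total.

11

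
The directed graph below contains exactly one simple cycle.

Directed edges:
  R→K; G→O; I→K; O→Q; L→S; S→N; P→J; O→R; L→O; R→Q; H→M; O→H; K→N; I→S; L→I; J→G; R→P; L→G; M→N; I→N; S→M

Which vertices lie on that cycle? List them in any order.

DFS with gray/black marking from O:
O gray
  Q gray
  Q black
  H gray
    M gray
      N gray
      N black
    M black
  H black
  R gray
    P gray
      J gray
        G gray
          G→O: O is gray → back edge
Back edge closes the cycle O → R → P → J → G → O; its vertices are {G, J, O, P, R}.

G, J, O, P, R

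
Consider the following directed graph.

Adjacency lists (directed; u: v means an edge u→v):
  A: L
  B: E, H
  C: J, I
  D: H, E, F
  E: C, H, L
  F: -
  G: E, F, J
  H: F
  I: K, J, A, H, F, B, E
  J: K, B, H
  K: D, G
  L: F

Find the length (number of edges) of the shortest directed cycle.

For each vertex v, BFS finds the shortest path from v back to v.
The shortest such closed walk is I → E → C → I, length 3.

3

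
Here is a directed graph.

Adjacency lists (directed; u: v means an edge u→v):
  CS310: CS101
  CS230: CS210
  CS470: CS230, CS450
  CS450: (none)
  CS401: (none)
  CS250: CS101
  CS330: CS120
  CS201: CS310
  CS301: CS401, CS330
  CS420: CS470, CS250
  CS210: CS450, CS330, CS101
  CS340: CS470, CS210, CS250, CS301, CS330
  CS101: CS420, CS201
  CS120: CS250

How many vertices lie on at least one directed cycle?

10

A vertex is on a directed cycle iff it belongs to a strongly connected component of size ≥ 2 (or has a self-loop).
The vertices on cycles are {CS101, CS120, CS201, CS210, CS230, CS250, CS310, CS330, CS420, CS470} — 10 in total.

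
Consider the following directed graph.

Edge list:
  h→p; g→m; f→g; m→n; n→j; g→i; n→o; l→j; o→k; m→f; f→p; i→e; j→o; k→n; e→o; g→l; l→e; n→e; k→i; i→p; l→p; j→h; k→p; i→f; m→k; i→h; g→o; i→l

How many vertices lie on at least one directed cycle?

A vertex is on a directed cycle iff it belongs to a strongly connected component of size ≥ 2 (or has a self-loop).
The vertices on cycles are {e, f, g, i, j, k, l, m, n, o} — 10 in total.

10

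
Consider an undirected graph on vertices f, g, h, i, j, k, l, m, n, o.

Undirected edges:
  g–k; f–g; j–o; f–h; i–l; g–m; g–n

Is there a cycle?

No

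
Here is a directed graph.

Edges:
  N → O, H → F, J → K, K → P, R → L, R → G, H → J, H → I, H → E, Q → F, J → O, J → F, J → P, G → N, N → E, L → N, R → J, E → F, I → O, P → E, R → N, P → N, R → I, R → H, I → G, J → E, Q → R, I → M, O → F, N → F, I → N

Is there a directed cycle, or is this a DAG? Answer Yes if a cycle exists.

No

DFS with white/gray/black marking, starting from J:
J gray
  F gray
  F black
  O gray
    O→F: F black — skip
  O black
  E gray
    E→F: F black — skip
  E black
  K gray
    P gray
      P→E: E black — skip
      N gray
        N→F: F black — skip
        N→E: E black — skip
        N→O: O black — skip
      N black
    P black
  K black
  J→P: P black — skip
J black
R gray
  H gray
    H→F: F black — skip
    H→J: J black — skip
    H→E: E black — skip
    I gray
      M gray
      M black
      I→O: O black — skip
      G gray
        G→N: N black — skip
      G black
      I→N: N black — skip
    I black
  H black
  R→J: J black — skip
  R→I: I black — skip
  R→G: G black — skip
  L gray
    L→N: N black — skip
  L black
  R→N: N black — skip
R black
Q gray
  Q→R: R black — skip
  Q→F: F black — skip
Q black
Every edge goes to a white or black vertex — no back edge, so the graph is acyclic.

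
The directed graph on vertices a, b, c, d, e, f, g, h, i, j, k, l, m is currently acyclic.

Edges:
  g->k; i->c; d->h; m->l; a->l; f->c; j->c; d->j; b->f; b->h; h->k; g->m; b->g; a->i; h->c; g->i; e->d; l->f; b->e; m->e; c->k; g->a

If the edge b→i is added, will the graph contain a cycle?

Adding b→i creates a cycle iff i can already reach b.
Explore from i: no path reaches b. The graph stays acyclic.

No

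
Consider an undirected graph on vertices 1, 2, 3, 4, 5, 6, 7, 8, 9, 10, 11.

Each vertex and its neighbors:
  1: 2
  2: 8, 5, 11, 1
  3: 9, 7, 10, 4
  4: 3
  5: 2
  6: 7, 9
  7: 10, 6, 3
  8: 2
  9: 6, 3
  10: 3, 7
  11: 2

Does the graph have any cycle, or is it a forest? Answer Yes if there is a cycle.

DFS, tracking each vertex's parent; an edge to a visited non-parent vertex closes a cycle.
Start from 3:
visit 3 (parent –)
  visit 9 (parent 3)
    visit 6 (parent 9)
      visit 7 (parent 6)
        visit 10 (parent 7)
          10–3: 3 visited and ≠ parent → cycle
Cycle: 3 – 9 – 6 – 7 – 10 – 3.

Yes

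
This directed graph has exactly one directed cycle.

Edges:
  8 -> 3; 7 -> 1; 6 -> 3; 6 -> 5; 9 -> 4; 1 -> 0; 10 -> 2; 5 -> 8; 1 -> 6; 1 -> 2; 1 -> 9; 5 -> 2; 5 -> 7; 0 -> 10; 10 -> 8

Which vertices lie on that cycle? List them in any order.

1, 5, 6, 7

DFS with gray/black marking from 1:
1 gray
  2 gray
  2 black
  9 gray
    4 gray
    4 black
  9 black
  0 gray
    10 gray
      8 gray
        3 gray
        3 black
      8 black
      10→2: 2 black — skip
    10 black
  0 black
  6 gray
    5 gray
      7 gray
        7→1: 1 is gray → back edge
Back edge closes the cycle 1 → 6 → 5 → 7 → 1; its vertices are {1, 5, 6, 7}.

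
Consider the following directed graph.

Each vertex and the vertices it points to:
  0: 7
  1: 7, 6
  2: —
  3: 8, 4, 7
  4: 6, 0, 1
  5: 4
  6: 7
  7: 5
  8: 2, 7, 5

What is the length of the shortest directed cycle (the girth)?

4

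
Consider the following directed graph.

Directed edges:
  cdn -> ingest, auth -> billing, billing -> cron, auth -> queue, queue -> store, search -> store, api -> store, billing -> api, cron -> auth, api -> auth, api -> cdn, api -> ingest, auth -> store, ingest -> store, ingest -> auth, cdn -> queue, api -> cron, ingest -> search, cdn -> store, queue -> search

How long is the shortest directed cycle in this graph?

3

For each vertex v, BFS finds the shortest path from v back to v.
The shortest such closed walk is billing → cron → auth → billing, length 3.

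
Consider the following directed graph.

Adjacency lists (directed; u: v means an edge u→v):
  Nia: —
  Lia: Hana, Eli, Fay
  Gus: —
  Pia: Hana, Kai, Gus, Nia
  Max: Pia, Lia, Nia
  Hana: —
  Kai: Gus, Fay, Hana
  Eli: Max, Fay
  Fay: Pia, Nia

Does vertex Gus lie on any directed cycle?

Gus lies on a cycle iff there is a path from Gus back to itself.
Exploring from Gus, it never reaches itself; equivalently, its strongly connected component is a singleton.

No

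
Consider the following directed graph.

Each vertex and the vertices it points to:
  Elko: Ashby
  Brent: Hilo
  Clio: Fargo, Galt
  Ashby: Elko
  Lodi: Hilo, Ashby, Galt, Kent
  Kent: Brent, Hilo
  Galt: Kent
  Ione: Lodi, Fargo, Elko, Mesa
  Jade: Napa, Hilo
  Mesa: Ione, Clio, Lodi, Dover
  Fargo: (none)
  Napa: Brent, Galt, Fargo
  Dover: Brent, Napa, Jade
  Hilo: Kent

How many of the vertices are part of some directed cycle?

7

A vertex is on a directed cycle iff it belongs to a strongly connected component of size ≥ 2 (or has a self-loop).
The vertices on cycles are {Elko, Hilo, Ione, Kent, Mesa, Ashby, Brent} — 7 in total.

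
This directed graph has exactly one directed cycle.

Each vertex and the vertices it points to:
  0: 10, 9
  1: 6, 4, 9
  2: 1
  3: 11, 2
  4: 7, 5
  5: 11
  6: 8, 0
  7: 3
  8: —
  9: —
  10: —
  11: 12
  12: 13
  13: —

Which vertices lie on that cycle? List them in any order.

DFS with gray/black marking from 4:
4 gray
  7 gray
    3 gray
      11 gray
        12 gray
          13 gray
          13 black
        12 black
      11 black
      2 gray
        1 gray
          6 gray
            8 gray
            8 black
            0 gray
              10 gray
              10 black
              9 gray
              9 black
            0 black
          6 black
          1→4: 4 is gray → back edge
Back edge closes the cycle 4 → 7 → 3 → 2 → 1 → 4; its vertices are {1, 2, 3, 4, 7}.

1, 2, 3, 4, 7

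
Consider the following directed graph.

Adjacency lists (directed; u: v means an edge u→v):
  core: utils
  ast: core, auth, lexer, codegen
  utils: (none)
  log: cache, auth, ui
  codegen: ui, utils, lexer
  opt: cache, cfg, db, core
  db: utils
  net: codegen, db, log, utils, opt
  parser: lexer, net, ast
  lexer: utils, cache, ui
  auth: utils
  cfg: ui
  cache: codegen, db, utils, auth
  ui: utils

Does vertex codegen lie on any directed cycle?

codegen is on a cycle iff codegen can reach itself via ≥1 edge.
codegen → lexer → cache → codegen — yes.

Yes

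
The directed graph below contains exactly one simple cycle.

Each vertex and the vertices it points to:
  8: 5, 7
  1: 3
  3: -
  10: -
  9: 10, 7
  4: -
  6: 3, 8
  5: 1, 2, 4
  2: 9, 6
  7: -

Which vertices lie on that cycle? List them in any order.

2, 5, 6, 8

DFS with gray/black marking from 8:
8 gray
  5 gray
    1 gray
      3 gray
      3 black
    1 black
    2 gray
      9 gray
        10 gray
        10 black
        7 gray
        7 black
      9 black
      6 gray
        6→3: 3 black — skip
        6→8: 8 is gray → back edge
Back edge closes the cycle 8 → 5 → 2 → 6 → 8; its vertices are {2, 5, 6, 8}.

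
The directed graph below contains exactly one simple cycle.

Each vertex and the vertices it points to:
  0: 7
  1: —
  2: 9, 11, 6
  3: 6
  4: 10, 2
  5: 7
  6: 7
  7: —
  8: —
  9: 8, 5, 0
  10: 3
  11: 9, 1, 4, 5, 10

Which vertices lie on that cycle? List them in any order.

2, 4, 11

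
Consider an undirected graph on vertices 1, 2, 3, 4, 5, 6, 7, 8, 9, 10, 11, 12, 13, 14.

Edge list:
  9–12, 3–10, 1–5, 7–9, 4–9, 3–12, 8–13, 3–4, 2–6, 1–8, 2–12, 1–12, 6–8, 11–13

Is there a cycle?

DFS, tracking each vertex's parent; an edge to a visited non-parent vertex closes a cycle.
Start from 7:
visit 7 (parent –)
  visit 9 (parent 7)
    visit 4 (parent 9)
      4–9: parent, skip
      visit 3 (parent 4)
        visit 10 (parent 3)
          10–3: parent, skip
        visit 12 (parent 3)
          12–9: 9 visited and ≠ parent → cycle
Cycle: 9 – 4 – 3 – 12 – 9.

Yes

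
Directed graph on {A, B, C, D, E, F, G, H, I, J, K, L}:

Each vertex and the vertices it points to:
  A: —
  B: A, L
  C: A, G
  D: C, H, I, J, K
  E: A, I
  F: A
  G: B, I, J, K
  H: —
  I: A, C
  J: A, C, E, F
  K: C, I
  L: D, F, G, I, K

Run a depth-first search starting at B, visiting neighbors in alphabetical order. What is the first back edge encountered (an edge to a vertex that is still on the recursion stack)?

G→B

DFS from B (visiting neighbors in alphabetical order); mark gray on enter, black on exit:
B gray
  A gray
  A black
  L gray
    D gray
      C gray
        C→A: A black — skip
        G gray
          G→B: B is gray → back edge
First back edge: G → B.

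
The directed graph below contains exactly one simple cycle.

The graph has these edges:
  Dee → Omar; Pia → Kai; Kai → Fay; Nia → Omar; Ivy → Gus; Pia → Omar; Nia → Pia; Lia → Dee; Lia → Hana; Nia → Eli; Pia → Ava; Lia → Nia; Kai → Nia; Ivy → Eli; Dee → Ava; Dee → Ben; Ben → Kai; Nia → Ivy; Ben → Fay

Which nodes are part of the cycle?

DFS with gray/black marking from Nia:
Nia gray
  Eli gray
  Eli black
  Pia gray
    Omar gray
    Omar black
    Ava gray
    Ava black
    Kai gray
      Kai→Nia: Nia is gray → back edge
Back edge closes the cycle Nia → Pia → Kai → Nia; its vertices are {Kai, Nia, Pia}.

Kai, Nia, Pia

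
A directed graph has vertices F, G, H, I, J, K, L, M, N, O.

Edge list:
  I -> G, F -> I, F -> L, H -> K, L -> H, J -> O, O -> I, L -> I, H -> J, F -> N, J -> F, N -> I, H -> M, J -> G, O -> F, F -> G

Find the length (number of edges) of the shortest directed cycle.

For each vertex v, BFS finds the shortest path from v back to v.
The shortest such closed walk is L → H → J → F → L, length 4.

4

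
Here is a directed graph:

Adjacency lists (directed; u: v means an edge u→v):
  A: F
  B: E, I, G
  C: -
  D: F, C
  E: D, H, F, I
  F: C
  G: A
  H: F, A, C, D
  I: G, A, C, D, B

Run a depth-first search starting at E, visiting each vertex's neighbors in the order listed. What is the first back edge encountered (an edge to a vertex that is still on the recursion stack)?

DFS from E (visiting each vertex's neighbors in the order listed); mark gray on enter, black on exit:
E gray
  D gray
    F gray
      C gray
      C black
    F black
    D→C: C black — skip
  D black
  H gray
    H→F: F black — skip
    A gray
      A→F: F black — skip
    A black
    H→C: C black — skip
    H→D: D black — skip
  H black
  E→F: F black — skip
  I gray
    G gray
      G→A: A black — skip
    G black
    I→A: A black — skip
    I→C: C black — skip
    I→D: D black — skip
    B gray
      B→E: E is gray → back edge
First back edge: B → E.

B→E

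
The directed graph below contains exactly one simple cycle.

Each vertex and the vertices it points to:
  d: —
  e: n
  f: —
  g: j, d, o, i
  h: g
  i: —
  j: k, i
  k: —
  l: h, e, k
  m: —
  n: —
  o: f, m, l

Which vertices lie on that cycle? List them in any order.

g, h, l, o

DFS with gray/black marking from h:
h gray
  g gray
    j gray
      k gray
      k black
      i gray
      i black
    j black
    d gray
    d black
    o gray
      f gray
      f black
      m gray
      m black
      l gray
        l→h: h is gray → back edge
Back edge closes the cycle h → g → o → l → h; its vertices are {g, h, l, o}.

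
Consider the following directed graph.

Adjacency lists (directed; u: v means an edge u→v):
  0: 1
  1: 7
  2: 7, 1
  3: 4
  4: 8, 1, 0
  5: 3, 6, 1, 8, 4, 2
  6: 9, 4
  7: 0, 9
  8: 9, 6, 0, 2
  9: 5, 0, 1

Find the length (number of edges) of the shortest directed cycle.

3

For each vertex v, BFS finds the shortest path from v back to v.
The shortest such closed walk is 5 → 6 → 9 → 5, length 3.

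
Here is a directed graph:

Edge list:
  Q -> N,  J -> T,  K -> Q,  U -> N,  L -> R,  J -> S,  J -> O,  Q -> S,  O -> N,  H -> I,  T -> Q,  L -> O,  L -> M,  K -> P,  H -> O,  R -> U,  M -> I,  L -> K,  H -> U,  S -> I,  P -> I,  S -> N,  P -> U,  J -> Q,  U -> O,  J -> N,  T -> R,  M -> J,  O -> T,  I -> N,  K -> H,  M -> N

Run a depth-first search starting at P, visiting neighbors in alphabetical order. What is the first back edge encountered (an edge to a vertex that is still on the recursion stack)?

R→U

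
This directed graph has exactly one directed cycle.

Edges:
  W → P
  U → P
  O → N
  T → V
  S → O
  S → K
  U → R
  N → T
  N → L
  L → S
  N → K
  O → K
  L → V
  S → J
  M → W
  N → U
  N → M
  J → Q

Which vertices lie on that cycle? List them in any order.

L, N, O, S

DFS with gray/black marking from N:
N gray
  U gray
    R gray
    R black
    P gray
    P black
  U black
  K gray
  K black
  M gray
    W gray
      W→P: P black — skip
    W black
  M black
  L gray
    V gray
    V black
    S gray
      S→K: K black — skip
      O gray
        O→N: N is gray → back edge
Back edge closes the cycle N → L → S → O → N; its vertices are {L, N, O, S}.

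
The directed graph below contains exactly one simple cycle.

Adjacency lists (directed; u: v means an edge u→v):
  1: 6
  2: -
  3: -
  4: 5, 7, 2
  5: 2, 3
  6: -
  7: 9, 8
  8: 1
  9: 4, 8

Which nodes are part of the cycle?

DFS with gray/black marking from 9:
9 gray
  4 gray
    5 gray
      2 gray
      2 black
      3 gray
      3 black
    5 black
    7 gray
      7→9: 9 is gray → back edge
Back edge closes the cycle 9 → 4 → 7 → 9; its vertices are {4, 7, 9}.

4, 7, 9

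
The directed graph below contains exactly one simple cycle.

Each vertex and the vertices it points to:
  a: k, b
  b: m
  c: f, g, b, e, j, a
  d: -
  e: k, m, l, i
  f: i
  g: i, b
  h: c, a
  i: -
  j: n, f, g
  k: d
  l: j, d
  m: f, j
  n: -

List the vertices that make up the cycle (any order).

b, g, j, m

DFS with gray/black marking from g:
g gray
  i gray
  i black
  b gray
    m gray
      f gray
        f→i: i black — skip
      f black
      j gray
        n gray
        n black
        j→f: f black — skip
        j→g: g is gray → back edge
Back edge closes the cycle g → b → m → j → g; its vertices are {b, g, j, m}.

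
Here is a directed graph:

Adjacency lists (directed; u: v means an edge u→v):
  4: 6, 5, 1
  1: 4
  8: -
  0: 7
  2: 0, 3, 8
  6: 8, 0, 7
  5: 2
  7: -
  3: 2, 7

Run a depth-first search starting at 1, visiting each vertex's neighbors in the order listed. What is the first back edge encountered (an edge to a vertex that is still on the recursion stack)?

3→2

DFS from 1 (visiting each vertex's neighbors in the order listed); mark gray on enter, black on exit:
1 gray
  4 gray
    6 gray
      8 gray
      8 black
      0 gray
        7 gray
        7 black
      0 black
      6→7: 7 black — skip
    6 black
    5 gray
      2 gray
        2→0: 0 black — skip
        3 gray
          3→2: 2 is gray → back edge
First back edge: 3 → 2.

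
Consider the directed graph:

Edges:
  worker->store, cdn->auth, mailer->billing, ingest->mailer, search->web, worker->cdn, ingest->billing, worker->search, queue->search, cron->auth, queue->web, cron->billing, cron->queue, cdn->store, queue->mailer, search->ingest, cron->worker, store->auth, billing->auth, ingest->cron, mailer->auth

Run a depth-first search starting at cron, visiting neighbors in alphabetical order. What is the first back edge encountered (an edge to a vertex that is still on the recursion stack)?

DFS from cron (visiting neighbors in alphabetical order); mark gray on enter, black on exit:
cron gray
  auth gray
  auth black
  billing gray
    billing→auth: auth black — skip
  billing black
  queue gray
    mailer gray
      mailer→auth: auth black — skip
      mailer→billing: billing black — skip
    mailer black
    search gray
      ingest gray
        ingest→billing: billing black — skip
        ingest→cron: cron is gray → back edge
First back edge: ingest → cron.

ingest→cron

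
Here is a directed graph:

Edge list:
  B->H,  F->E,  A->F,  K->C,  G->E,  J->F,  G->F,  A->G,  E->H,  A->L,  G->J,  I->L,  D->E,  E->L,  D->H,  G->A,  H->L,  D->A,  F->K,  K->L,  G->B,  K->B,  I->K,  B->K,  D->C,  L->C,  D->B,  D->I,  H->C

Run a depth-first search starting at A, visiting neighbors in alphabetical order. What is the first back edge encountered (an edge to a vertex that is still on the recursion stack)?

B→K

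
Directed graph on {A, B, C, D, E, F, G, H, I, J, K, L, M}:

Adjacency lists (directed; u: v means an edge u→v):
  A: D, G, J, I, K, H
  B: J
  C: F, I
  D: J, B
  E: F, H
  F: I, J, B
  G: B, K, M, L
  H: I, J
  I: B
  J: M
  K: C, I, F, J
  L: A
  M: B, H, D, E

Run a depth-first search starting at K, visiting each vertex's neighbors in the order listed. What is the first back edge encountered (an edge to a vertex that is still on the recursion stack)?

M→B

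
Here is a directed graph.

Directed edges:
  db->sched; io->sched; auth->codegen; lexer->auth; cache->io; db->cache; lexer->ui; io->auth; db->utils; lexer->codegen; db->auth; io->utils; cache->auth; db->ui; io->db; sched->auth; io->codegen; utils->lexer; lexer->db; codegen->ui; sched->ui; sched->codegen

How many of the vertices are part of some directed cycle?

5

A vertex is on a directed cycle iff it belongs to a strongly connected component of size ≥ 2 (or has a self-loop).
The vertices on cycles are {db, io, cache, lexer, utils} — 5 in total.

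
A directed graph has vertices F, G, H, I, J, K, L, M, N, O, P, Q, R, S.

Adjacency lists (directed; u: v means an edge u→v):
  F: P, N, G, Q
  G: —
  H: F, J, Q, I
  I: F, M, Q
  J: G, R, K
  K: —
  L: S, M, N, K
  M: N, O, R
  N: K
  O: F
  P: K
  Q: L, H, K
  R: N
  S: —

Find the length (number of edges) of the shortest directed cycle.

2

For each vertex v, BFS finds the shortest path from v back to v.
The shortest such closed walk is H → Q → H, length 2.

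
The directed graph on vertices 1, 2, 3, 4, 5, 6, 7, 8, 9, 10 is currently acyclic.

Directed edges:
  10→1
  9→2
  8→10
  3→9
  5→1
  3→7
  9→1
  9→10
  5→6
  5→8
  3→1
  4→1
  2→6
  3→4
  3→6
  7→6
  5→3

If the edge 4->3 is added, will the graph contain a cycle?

Adding 4→3 creates a cycle iff 3 can already reach 4.
Path from 3: 3 → 4.
So 3 → … → 4 → 3 is a cycle.

Yes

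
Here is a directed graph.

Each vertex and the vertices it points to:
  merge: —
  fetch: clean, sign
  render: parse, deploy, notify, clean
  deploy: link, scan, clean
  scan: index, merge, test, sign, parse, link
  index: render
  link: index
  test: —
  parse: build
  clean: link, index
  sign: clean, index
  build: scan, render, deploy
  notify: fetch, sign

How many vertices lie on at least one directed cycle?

11

A vertex is on a directed cycle iff it belongs to a strongly connected component of size ≥ 2 (or has a self-loop).
The vertices on cycles are {link, scan, sign, build, clean, fetch, index, parse, deploy, notify, render} — 11 in total.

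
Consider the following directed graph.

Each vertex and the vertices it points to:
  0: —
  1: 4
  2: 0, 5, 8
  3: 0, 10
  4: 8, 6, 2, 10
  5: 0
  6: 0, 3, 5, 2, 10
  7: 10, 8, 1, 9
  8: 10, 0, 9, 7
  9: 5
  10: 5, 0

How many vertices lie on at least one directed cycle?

6

A vertex is on a directed cycle iff it belongs to a strongly connected component of size ≥ 2 (or has a self-loop).
The vertices on cycles are {1, 2, 4, 6, 7, 8} — 6 in total.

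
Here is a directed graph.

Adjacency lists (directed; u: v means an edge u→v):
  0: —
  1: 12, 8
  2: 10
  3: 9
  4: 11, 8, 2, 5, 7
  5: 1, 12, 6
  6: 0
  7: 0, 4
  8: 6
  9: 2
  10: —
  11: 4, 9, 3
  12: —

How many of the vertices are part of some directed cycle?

3

A vertex is on a directed cycle iff it belongs to a strongly connected component of size ≥ 2 (or has a self-loop).
The vertices on cycles are {4, 7, 11} — 3 in total.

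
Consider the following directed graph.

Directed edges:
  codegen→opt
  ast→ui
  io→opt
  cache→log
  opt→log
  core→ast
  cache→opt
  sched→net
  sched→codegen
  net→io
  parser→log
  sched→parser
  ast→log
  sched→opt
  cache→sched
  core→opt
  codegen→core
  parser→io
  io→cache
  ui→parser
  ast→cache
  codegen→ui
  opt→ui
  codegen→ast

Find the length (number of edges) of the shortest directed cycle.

For each vertex v, BFS finds the shortest path from v back to v.
The shortest such closed walk is sched → parser → io → cache → sched, length 4.

4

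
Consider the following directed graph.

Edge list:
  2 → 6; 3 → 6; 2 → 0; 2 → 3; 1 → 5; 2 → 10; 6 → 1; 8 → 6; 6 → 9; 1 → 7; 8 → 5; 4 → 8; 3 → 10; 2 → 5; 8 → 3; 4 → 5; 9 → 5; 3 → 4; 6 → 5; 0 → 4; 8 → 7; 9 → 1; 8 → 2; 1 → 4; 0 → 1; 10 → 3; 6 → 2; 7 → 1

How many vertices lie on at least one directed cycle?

A vertex is on a directed cycle iff it belongs to a strongly connected component of size ≥ 2 (or has a self-loop).
The vertices on cycles are {0, 1, 2, 3, 4, 6, 7, 8, 9, 10} — 10 in total.

10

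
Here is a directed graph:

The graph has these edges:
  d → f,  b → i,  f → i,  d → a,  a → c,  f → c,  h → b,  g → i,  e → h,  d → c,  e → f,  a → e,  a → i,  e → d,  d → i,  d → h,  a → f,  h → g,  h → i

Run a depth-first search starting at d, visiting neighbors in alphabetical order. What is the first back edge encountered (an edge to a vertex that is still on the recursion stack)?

e->d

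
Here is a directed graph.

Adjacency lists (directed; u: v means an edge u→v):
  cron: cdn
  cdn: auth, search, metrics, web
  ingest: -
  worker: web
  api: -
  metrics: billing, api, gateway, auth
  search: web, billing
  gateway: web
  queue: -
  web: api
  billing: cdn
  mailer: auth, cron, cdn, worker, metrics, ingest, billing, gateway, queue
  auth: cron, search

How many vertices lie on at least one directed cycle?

6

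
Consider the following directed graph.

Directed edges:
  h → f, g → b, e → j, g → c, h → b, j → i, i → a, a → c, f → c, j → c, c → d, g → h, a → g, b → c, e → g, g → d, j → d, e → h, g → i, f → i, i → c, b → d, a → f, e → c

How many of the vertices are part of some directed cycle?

A vertex is on a directed cycle iff it belongs to a strongly connected component of size ≥ 2 (or has a self-loop).
The vertices on cycles are {a, f, g, h, i} — 5 in total.

5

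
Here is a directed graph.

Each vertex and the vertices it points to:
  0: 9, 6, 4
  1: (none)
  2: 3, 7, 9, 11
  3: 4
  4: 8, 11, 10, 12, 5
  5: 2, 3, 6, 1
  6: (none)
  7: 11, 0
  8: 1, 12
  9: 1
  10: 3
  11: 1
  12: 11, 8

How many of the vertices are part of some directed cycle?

A vertex is on a directed cycle iff it belongs to a strongly connected component of size ≥ 2 (or has a self-loop).
The vertices on cycles are {0, 2, 3, 4, 5, 7, 8, 10, 12} — 9 in total.

9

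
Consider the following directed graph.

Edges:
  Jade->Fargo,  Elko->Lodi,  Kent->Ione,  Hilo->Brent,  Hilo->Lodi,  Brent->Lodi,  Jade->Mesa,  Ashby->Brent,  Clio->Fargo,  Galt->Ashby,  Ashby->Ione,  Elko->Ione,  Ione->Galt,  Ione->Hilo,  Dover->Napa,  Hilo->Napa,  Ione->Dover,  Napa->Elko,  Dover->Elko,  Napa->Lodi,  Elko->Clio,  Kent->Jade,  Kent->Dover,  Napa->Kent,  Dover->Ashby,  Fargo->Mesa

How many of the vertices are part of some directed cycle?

A vertex is on a directed cycle iff it belongs to a strongly connected component of size ≥ 2 (or has a self-loop).
The vertices on cycles are {Elko, Galt, Hilo, Ione, Kent, Napa, Ashby, Dover} — 8 in total.

8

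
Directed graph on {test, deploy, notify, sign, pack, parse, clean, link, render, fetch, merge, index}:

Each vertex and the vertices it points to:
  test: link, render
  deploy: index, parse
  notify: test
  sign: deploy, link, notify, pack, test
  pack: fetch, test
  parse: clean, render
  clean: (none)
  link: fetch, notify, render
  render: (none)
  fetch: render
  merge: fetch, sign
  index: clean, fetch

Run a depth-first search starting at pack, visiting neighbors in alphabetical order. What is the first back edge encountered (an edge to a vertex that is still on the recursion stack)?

DFS from pack (visiting neighbors in alphabetical order); mark gray on enter, black on exit:
pack gray
  fetch gray
    render gray
    render black
  fetch black
  test gray
    link gray
      link→fetch: fetch black — skip
      notify gray
        notify→test: test is gray → back edge
First back edge: notify → test.

notify->test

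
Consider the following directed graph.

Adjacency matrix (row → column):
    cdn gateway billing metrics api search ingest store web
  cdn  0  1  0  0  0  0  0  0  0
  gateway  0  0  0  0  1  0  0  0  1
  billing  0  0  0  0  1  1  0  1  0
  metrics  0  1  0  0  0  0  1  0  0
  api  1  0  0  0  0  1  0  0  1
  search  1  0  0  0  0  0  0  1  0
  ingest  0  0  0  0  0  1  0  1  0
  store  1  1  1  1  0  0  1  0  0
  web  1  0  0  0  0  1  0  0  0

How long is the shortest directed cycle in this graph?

For each vertex v, BFS finds the shortest path from v back to v.
The shortest such closed walk is store → ingest → store, length 2.

2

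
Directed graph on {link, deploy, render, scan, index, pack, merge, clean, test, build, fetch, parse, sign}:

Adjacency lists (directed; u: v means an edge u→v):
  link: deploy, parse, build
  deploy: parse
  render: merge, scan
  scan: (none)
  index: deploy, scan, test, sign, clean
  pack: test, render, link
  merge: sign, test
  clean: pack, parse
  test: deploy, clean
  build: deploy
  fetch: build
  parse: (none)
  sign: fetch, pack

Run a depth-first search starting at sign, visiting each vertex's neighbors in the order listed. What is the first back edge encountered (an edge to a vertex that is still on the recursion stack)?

clean→pack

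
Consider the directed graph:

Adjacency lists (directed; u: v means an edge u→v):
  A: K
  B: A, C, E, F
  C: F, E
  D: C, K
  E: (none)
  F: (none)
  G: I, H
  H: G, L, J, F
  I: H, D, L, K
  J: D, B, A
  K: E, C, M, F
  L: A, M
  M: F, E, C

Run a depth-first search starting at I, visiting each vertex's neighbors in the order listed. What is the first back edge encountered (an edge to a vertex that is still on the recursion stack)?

DFS from I (visiting each vertex's neighbors in the order listed); mark gray on enter, black on exit:
I gray
  H gray
    G gray
      G→I: I is gray → back edge
First back edge: G → I.

G→I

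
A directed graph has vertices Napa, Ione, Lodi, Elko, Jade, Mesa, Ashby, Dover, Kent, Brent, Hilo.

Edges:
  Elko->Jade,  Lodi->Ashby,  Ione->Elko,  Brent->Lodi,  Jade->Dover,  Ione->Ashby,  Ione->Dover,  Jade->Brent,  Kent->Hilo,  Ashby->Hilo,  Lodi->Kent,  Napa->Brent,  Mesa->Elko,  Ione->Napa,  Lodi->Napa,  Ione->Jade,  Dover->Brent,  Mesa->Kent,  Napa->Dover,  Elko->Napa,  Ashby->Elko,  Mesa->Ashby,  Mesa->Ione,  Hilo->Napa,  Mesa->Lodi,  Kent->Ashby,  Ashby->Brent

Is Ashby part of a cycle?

Ashby is on a cycle iff Ashby can reach itself via ≥1 edge.
Ashby → Brent → Lodi → Ashby — yes.

Yes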